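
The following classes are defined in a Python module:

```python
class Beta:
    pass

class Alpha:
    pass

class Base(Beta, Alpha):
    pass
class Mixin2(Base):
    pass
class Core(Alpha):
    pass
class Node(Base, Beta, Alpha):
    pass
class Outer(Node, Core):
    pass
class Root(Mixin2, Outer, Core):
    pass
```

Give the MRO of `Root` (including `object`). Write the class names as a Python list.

[Root, Mixin2, Outer, Node, Base, Beta, Core, Alpha, object]

L[Root] = Root + merge(L[Mixin2], L[Outer], L[Core], [Mixin2 Outer Core])
  take Mixin2:  [Mixin2 Base Beta Alpha object] + [Outer Node Base Beta Core Alpha object] + [Core Alpha object] + [Mixin2 Outer Core]
  take Outer:  [Base Beta Alpha object] + [Outer Node Base Beta Core Alpha object] + [Core Alpha object] + [Outer Core]
  take Node:  [Base Beta Alpha object] + [Node Base Beta Core Alpha object] + [Core Alpha object] + [Core]
  take Base:  [Base Beta Alpha object] + [Base Beta Core Alpha object] + [Core Alpha object] + [Core]
  take Beta:  [Beta Alpha object] + [Beta Core Alpha object] + [Core Alpha object] + [Core]
  take Core:  [Alpha object] + [Core Alpha object] + [Core Alpha object] + [Core]
  take Alpha:  [Alpha object] + [Alpha object] + [Alpha object]
  take object:  [object] + [object] + [object]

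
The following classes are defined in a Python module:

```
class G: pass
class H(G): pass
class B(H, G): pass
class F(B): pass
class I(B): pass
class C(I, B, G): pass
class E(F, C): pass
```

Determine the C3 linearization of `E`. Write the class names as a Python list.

[E, F, C, I, B, H, G, object]

L[E] = E + merge(L[F], L[C], [F C])
  take F:  [F B H G object] + [C I B H G object] + [F C]
  take C:  [B H G object] + [C I B H G object] + [C]
  take I:  [B H G object] + [I B H G object]
  take B:  [B H G object] + [B H G object]
  take H:  [H G object] + [H G object]
  take G:  [G object] + [G object]
  take object:  [object] + [object]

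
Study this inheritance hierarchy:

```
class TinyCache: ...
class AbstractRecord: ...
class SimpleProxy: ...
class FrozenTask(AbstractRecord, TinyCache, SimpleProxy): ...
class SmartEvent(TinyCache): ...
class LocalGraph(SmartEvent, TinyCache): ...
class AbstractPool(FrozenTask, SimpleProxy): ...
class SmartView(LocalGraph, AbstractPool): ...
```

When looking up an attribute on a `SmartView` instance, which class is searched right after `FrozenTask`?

L[SmartView] = SmartView + merge(L[LocalGraph], L[AbstractPool], [LocalGraph AbstractPool])
  take LocalGraph:  [LocalGraph SmartEvent TinyCache object] + [AbstractPool FrozenTask AbstractRecord TinyCache SimpleProxy object] + [LocalGraph AbstractPool]
  take SmartEvent:  [SmartEvent TinyCache object] + [AbstractPool FrozenTask AbstractRecord TinyCache SimpleProxy object] + [AbstractPool]
  take AbstractPool:  [TinyCache object] + [AbstractPool FrozenTask AbstractRecord TinyCache SimpleProxy object] + [AbstractPool]
  take FrozenTask:  [TinyCache object] + [FrozenTask AbstractRecord TinyCache SimpleProxy object]
  take AbstractRecord:  [TinyCache object] + [AbstractRecord TinyCache SimpleProxy object]
  take TinyCache:  [TinyCache object] + [TinyCache SimpleProxy object]
  take SimpleProxy:  [object] + [SimpleProxy object]
  take object:  [object] + [object]
MRO: SmartView LocalGraph SmartEvent AbstractPool FrozenTask AbstractRecord TinyCache SimpleProxy object
FrozenTask is at position 4; next is AbstractRecord.

AbstractRecord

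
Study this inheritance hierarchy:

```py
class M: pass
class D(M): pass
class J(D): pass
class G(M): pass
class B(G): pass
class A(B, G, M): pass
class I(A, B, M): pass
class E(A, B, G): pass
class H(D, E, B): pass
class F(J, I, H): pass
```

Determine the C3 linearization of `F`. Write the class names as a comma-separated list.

F, J, I, H, D, E, A, B, G, M, object

L[F] = F + merge(L[J], L[I], L[H], [J I H])
  take J:  [J D M object] + [I A B G M object] + [H D E A B G M object] + [J I H]
  take I:  [D M object] + [I A B G M object] + [H D E A B G M object] + [I H]
  take H:  [D M object] + [A B G M object] + [H D E A B G M object] + [H]
  take D:  [D M object] + [A B G M object] + [D E A B G M object]
  take E:  [M object] + [A B G M object] + [E A B G M object]
  take A:  [M object] + [A B G M object] + [A B G M object]
  take B:  [M object] + [B G M object] + [B G M object]
  take G:  [M object] + [G M object] + [G M object]
  take M:  [M object] + [M object] + [M object]
  take object:  [object] + [object] + [object]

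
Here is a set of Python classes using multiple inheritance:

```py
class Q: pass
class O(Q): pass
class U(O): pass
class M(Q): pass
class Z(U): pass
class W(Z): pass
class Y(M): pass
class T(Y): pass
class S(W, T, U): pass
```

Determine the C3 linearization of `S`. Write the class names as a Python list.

L[S] = S + merge(L[W], L[T], L[U], [W T U])
  take W:  [W Z U O Q object] + [T Y M Q object] + [U O Q object] + [W T U]
  take Z:  [Z U O Q object] + [T Y M Q object] + [U O Q object] + [T U]
  take T:  [U O Q object] + [T Y M Q object] + [U O Q object] + [T U]
  take U:  [U O Q object] + [Y M Q object] + [U O Q object] + [U]
  take O:  [O Q object] + [Y M Q object] + [O Q object]
  take Y:  [Q object] + [Y M Q object] + [Q object]
  take M:  [Q object] + [M Q object] + [Q object]
  take Q:  [Q object] + [Q object] + [Q object]
  take object:  [object] + [object] + [object]

[S, W, Z, T, U, O, Y, M, Q, object]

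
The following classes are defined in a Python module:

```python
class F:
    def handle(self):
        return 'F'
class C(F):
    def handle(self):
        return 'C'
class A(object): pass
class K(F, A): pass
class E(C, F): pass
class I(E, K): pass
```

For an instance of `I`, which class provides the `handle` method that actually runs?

L[I] = I + merge(L[E], L[K], [E K])
  take E:  [E C F object] + [K F A object] + [E K]
  take C:  [C F object] + [K F A object] + [K]
  take K:  [F object] + [K F A object] + [K]
  take F:  [F object] + [F A object]
  take A:  [object] + [A object]
  take object:  [object] + [object]
MRO: I E C K F A object
handle is defined in: C, F. First along the MRO is C.

C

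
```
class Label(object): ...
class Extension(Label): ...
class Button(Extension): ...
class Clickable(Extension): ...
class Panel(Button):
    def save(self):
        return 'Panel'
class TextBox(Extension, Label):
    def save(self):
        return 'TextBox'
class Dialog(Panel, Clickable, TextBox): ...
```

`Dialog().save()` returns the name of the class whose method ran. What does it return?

L[Dialog] = Dialog + merge(L[Panel], L[Clickable], L[TextBox], [Panel Clickable TextBox])
  take Panel:  [Panel Button Extension Label object] + [Clickable Extension Label object] + [TextBox Extension Label object] + [Panel Clickable TextBox]
  take Button:  [Button Extension Label object] + [Clickable Extension Label object] + [TextBox Extension Label object] + [Clickable TextBox]
  take Clickable:  [Extension Label object] + [Clickable Extension Label object] + [TextBox Extension Label object] + [Clickable TextBox]
  take TextBox:  [Extension Label object] + [Extension Label object] + [TextBox Extension Label object] + [TextBox]
  take Extension:  [Extension Label object] + [Extension Label object] + [Extension Label object]
  take Label:  [Label object] + [Label object] + [Label object]
  take object:  [object] + [object] + [object]
MRO: Dialog Panel Button Clickable TextBox Extension Label object
save is defined in: Panel, TextBox. First along the MRO is Panel.

Panel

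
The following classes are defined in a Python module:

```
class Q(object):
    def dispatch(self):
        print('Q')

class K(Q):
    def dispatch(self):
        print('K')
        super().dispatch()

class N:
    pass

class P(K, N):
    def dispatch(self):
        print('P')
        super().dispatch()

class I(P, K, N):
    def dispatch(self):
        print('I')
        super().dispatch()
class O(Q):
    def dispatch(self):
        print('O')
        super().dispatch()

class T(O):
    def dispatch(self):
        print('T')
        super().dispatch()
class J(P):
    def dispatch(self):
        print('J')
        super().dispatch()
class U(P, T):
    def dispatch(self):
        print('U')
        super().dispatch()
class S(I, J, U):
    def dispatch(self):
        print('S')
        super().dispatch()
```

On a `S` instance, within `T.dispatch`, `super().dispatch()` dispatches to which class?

L[S] = S + merge(L[I], L[J], L[U], [I J U])
  take I:  [I P K Q N object] + [J P K Q N object] + [U P K T O Q N object] + [I J U]
  take J:  [P K Q N object] + [J P K Q N object] + [U P K T O Q N object] + [J U]
  take U:  [P K Q N object] + [P K Q N object] + [U P K T O Q N object] + [U]
  take P:  [P K Q N object] + [P K Q N object] + [P K T O Q N object]
  take K:  [K Q N object] + [K Q N object] + [K T O Q N object]
  take T:  [Q N object] + [Q N object] + [T O Q N object]
  take O:  [Q N object] + [Q N object] + [O Q N object]
  take Q:  [Q N object] + [Q N object] + [Q N object]
  take N:  [N object] + [N object] + [N object]
  take object:  [object] + [object] + [object]
MRO: S I J U P K T O Q N object
super() in T.dispatch on a S instance goes to the class after T in S's MRO: O.

O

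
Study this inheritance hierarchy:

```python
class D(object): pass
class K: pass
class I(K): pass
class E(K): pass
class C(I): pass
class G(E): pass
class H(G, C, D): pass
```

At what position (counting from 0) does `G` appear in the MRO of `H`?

1

L[H] = H + merge(L[G], L[C], L[D], [G C D])
  take G:  [G E K object] + [C I K object] + [D object] + [G C D]
  take E:  [E K object] + [C I K object] + [D object] + [C D]
  take C:  [K object] + [C I K object] + [D object] + [C D]
  take I:  [K object] + [I K object] + [D object] + [D]
  take K:  [K object] + [K object] + [D object] + [D]
  take D:  [object] + [object] + [D object] + [D]
  take object:  [object] + [object] + [object]
MRO: H G E C I K D object
G sits at index 1.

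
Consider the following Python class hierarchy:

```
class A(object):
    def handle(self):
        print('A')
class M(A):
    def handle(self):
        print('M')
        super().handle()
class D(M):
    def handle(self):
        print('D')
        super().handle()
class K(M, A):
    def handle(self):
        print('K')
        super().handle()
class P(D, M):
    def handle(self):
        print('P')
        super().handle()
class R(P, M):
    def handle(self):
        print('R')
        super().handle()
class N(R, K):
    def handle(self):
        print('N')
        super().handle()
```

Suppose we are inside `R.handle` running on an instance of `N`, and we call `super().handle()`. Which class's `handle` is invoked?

P

L[N] = N + merge(L[R], L[K], [R K])
  take R:  [R P D M A object] + [K M A object] + [R K]
  take P:  [P D M A object] + [K M A object] + [K]
  take D:  [D M A object] + [K M A object] + [K]
  take K:  [M A object] + [K M A object] + [K]
  take M:  [M A object] + [M A object]
  take A:  [A object] + [A object]
  take object:  [object] + [object]
MRO: N R P D K M A object
super() in R.handle on a N instance goes to the class after R in N's MRO: P.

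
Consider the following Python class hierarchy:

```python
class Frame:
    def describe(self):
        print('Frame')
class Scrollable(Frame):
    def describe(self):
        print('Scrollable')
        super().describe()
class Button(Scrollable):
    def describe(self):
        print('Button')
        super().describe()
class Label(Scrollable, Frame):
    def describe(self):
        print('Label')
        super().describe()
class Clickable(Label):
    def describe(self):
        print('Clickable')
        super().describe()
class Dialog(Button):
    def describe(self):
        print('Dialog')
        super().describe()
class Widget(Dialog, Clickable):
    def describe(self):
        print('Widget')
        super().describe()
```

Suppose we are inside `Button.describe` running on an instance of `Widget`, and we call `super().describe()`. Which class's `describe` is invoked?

L[Widget] = Widget + merge(L[Dialog], L[Clickable], [Dialog Clickable])
  take Dialog:  [Dialog Button Scrollable Frame object] + [Clickable Label Scrollable Frame object] + [Dialog Clickable]
  take Button:  [Button Scrollable Frame object] + [Clickable Label Scrollable Frame object] + [Clickable]
  take Clickable:  [Scrollable Frame object] + [Clickable Label Scrollable Frame object] + [Clickable]
  take Label:  [Scrollable Frame object] + [Label Scrollable Frame object]
  take Scrollable:  [Scrollable Frame object] + [Scrollable Frame object]
  take Frame:  [Frame object] + [Frame object]
  take object:  [object] + [object]
MRO: Widget Dialog Button Clickable Label Scrollable Frame object
super() in Button.describe on a Widget instance goes to the class after Button in Widget's MRO: Clickable.

Clickable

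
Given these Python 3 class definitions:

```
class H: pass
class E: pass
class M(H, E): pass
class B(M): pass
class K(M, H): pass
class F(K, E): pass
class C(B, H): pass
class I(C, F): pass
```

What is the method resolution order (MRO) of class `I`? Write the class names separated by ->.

L[I] = I + merge(L[C], L[F], [C F])
  take C:  [C B M H E object] + [F K M H E object] + [C F]
  take B:  [B M H E object] + [F K M H E object] + [F]
  take F:  [M H E object] + [F K M H E object] + [F]
  take K:  [M H E object] + [K M H E object]
  take M:  [M H E object] + [M H E object]
  take H:  [H E object] + [H E object]
  take E:  [E object] + [E object]
  take object:  [object] + [object]

I -> C -> B -> F -> K -> M -> H -> E -> object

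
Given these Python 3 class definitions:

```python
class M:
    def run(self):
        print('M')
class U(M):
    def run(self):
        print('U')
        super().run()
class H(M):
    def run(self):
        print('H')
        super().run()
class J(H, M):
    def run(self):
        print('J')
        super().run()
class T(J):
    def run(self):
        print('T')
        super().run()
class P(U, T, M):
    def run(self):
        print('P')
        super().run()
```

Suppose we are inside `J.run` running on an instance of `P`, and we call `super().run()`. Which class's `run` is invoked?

L[P] = P + merge(L[U], L[T], L[M], [U T M])
  take U:  [U M object] + [T J H M object] + [M object] + [U T M]
  take T:  [M object] + [T J H M object] + [M object] + [T M]
  take J:  [M object] + [J H M object] + [M object] + [M]
  take H:  [M object] + [H M object] + [M object] + [M]
  take M:  [M object] + [M object] + [M object] + [M]
  take object:  [object] + [object] + [object]
MRO: P U T J H M object
super() in J.run on a P instance goes to the class after J in P's MRO: H.

H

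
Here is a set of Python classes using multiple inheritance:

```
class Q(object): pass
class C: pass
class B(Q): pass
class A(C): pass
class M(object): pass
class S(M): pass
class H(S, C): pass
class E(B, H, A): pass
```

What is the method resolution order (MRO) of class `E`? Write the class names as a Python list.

L[E] = E + merge(L[B], L[H], L[A], [B H A])
  take B:  [B Q object] + [H S M C object] + [A C object] + [B H A]
  take Q:  [Q object] + [H S M C object] + [A C object] + [H A]
  take H:  [object] + [H S M C object] + [A C object] + [H A]
  take S:  [object] + [S M C object] + [A C object] + [A]
  take M:  [object] + [M C object] + [A C object] + [A]
  take A:  [object] + [C object] + [A C object] + [A]
  take C:  [object] + [C object] + [C object]
  take object:  [object] + [object] + [object]

[E, B, Q, H, S, M, A, C, object]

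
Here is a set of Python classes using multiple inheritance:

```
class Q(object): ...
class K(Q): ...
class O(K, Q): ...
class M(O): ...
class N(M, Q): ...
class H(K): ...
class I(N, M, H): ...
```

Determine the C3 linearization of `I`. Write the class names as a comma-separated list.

L[I] = I + merge(L[N], L[M], L[H], [N M H])
  take N:  [N M O K Q object] + [M O K Q object] + [H K Q object] + [N M H]
  take M:  [M O K Q object] + [M O K Q object] + [H K Q object] + [M H]
  take O:  [O K Q object] + [O K Q object] + [H K Q object] + [H]
  take H:  [K Q object] + [K Q object] + [H K Q object] + [H]
  take K:  [K Q object] + [K Q object] + [K Q object]
  take Q:  [Q object] + [Q object] + [Q object]
  take object:  [object] + [object] + [object]

I, N, M, O, H, K, Q, object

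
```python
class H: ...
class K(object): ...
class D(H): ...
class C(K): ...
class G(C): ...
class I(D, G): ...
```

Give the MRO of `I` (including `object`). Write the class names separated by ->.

L[I] = I + merge(L[D], L[G], [D G])
  take D:  [D H object] + [G C K object] + [D G]
  take H:  [H object] + [G C K object] + [G]
  take G:  [object] + [G C K object] + [G]
  take C:  [object] + [C K object]
  take K:  [object] + [K object]
  take object:  [object] + [object]

I -> D -> H -> G -> C -> K -> object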